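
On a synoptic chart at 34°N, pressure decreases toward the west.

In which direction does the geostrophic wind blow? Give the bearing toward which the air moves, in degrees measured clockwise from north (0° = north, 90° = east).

000°

The pressure-gradient force points toward the west (bearing 270°).
Geostrophic balance: in the Northern Hemisphere the Coriolis force deflects motion to the right, so the geostrophic wind blows 90° to the right of the pressure-gradient force (low pressure on the left).
Rotating 270° by 90° clockwise gives 000° — the wind blows toward the north.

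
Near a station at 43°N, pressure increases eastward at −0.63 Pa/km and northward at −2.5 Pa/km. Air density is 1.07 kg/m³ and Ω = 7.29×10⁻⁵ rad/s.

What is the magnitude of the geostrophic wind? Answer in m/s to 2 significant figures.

Coriolis parameter at 43°N:
f = 2Ω sin φ = 2 × 7.29×10⁻⁵ × sin 43° = 9.94×10⁻⁵ s⁻¹
Component geostrophic relations (x east, y north):
u_g = −(1/(fρ)) ∂P/∂y,  v_g = (1/(fρ)) ∂P/∂x
u_g = −(−2.5×10⁻³)/(9.94×10⁻⁵ × 1.07) = 23.5 m/s;  v_g = (−0.63×10⁻³)/(9.94×10⁻⁵ × 1.07) = −5.92 m/s
|V_g| = √(u_g² + v_g²) = 24.2 m/s

24 m/s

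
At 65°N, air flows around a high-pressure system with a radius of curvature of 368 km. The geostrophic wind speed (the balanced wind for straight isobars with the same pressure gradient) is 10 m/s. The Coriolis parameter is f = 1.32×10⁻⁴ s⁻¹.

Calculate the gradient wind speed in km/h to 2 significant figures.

51 km/h

Around a high, pressure-gradient force acts outward with centrifugal, so Coriolis balances both:
fV = (1/ρ)|∂P/∂n| + V²/R  →  V² − fR·V + fR·V_g = 0
With fR = 1.32×10⁻⁴ × 368×10³ m = 48.6 m/s:
V = [fR − √((fR)² − 4 fR V_g)]/2 = [48.6 − √(48.6² − 4×48.6×10)]/2 = 14.1 m/s
Supergeostrophic (V > V_g = 10 m/s), as expected around a high.
Converting: 14.1 m/s × 3.6 = 51 km/h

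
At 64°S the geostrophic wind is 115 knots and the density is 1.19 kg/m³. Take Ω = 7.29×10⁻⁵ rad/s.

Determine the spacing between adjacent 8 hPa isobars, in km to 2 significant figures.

Coriolis parameter at 64°S:
f = 2Ω sin φ = 2 × 7.29×10⁻⁵ × sin 64° = 1.31×10⁻⁴ s⁻¹
Wind speed in SI: 115 knots = 59.2 m/s
Geostrophic balance rearranged: |∂P/∂n| = f ρ V_g
|∂P/∂n| = 1.31×10⁻⁴ × 1.19 × 59.2 = 9.23×10⁻³ Pa/m
Isobar spacing: Δn = ΔP/|∂P/∂n| = 800 Pa / 9.23×10⁻³ Pa/m = 86714 m ≈ 87 km

87 km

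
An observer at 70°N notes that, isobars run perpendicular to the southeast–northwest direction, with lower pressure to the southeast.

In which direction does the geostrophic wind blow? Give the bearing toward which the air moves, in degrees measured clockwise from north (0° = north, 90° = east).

225°

The pressure-gradient force points toward the southeast (bearing 135°).
Geostrophic balance: in the Northern Hemisphere the Coriolis force deflects motion to the right, so the geostrophic wind blows 90° to the right of the pressure-gradient force (low pressure on the left).
Rotating 135° by 90° clockwise gives 225° — the wind blows toward the southwest.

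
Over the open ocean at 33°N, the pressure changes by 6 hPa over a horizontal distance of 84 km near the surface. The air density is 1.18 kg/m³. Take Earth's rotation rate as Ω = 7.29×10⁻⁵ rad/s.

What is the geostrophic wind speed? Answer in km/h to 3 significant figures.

Coriolis parameter at 33°N:
f = 2Ω sin φ = 2 × 7.29×10⁻⁵ × sin 33° = 7.94×10⁻⁵ s⁻¹
Pressure gradient: |∂P/∂n| = 600 Pa / 84000 m = 7.14×10⁻³ Pa/m
Geostrophic balance (pressure-gradient force = Coriolis force):
V_g = (1/(fρ)) |∂P/∂n| = 7.14×10⁻³ / (7.94×10⁻⁵ × 1.18) = 76.2 m/s
Converting: 76.2 m/s × 3.6 = 274 km/h

274 km/h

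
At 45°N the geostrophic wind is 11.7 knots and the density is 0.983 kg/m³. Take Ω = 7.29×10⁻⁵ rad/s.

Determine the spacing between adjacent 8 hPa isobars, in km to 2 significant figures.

1300 km

Coriolis parameter at 45°N:
f = 2Ω sin φ = 2 × 7.29×10⁻⁵ × sin 45° = 1.03×10⁻⁴ s⁻¹
Wind speed in SI: 11.7 knots = 6.02 m/s
Geostrophic balance rearranged: |∂P/∂n| = f ρ V_g
|∂P/∂n| = 1.03×10⁻⁴ × 0.983 × 6.02 = 6.10×10⁻⁴ Pa/m
Isobar spacing: Δn = ΔP/|∂P/∂n| = 800 Pa / 6.10×10⁻⁴ Pa/m = 1311505 m ≈ 1300 km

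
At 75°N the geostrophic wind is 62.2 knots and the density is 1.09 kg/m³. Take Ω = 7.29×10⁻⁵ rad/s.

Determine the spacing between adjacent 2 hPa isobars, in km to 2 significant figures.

41 km

Coriolis parameter at 75°N:
f = 2Ω sin φ = 2 × 7.29×10⁻⁵ × sin 75° = 1.41×10⁻⁴ s⁻¹
Wind speed in SI: 62.2 knots = 32.0 m/s
Geostrophic balance rearranged: |∂P/∂n| = f ρ V_g
|∂P/∂n| = 1.41×10⁻⁴ × 1.09 × 32.0 = 4.91×10⁻³ Pa/m
Isobar spacing: Δn = ΔP/|∂P/∂n| = 200 Pa / 4.91×10⁻³ Pa/m = 40717 m ≈ 41 km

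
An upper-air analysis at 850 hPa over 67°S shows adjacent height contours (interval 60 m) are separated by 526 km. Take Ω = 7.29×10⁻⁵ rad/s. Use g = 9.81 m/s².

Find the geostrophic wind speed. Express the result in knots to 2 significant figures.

16 knots

Coriolis parameter at 67°S:
f = 2Ω sin φ = 2 × 7.29×10⁻⁵ × sin 67° = 1.34×10⁻⁴ s⁻¹
Height gradient: |∂Z/∂n| = 60 m / 526000 m = 1.14×10⁻⁴
On a pressure surface, geostrophic balance gives V_g = (g/f)|∂Z/∂n|:
V_g = 9.81 × 1.14×10⁻⁴ / 1.34×10⁻⁴ = 8.34 m/s
Converting: 8.34 m/s × 1.944 = 16 knots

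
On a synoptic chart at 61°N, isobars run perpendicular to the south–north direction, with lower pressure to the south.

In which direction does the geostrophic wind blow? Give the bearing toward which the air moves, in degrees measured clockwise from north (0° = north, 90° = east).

The pressure-gradient force points toward the south (bearing 180°).
Geostrophic balance: in the Northern Hemisphere the Coriolis force deflects motion to the right, so the geostrophic wind blows 90° to the right of the pressure-gradient force (low pressure on the left).
Rotating 180° by 90° clockwise gives 270° — the wind blows toward the west.

270°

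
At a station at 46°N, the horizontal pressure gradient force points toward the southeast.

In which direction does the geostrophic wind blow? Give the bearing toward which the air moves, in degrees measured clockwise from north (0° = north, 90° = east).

225°

The pressure-gradient force points toward the southeast (bearing 135°).
Geostrophic balance: in the Northern Hemisphere the Coriolis force deflects motion to the right, so the geostrophic wind blows 90° to the right of the pressure-gradient force (low pressure on the left).
Rotating 135° by 90° clockwise gives 225° — the wind blows toward the southwest.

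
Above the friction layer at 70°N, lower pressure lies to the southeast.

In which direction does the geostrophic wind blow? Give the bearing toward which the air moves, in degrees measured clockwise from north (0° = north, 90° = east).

225°

The pressure-gradient force points toward the southeast (bearing 135°).
Geostrophic balance: in the Northern Hemisphere the Coriolis force deflects motion to the right, so the geostrophic wind blows 90° to the right of the pressure-gradient force (low pressure on the left).
Rotating 135° by 90° clockwise gives 225° — the wind blows toward the southwest.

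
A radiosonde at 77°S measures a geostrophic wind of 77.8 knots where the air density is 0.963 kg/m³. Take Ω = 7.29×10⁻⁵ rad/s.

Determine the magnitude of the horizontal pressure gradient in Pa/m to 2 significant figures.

5.5×10⁻³ Pa/m

Coriolis parameter at 77°S:
f = 2Ω sin φ = 2 × 7.29×10⁻⁵ × sin 77° = 1.42×10⁻⁴ s⁻¹
Wind speed in SI: 77.8 knots = 40.0 m/s
Geostrophic balance rearranged: |∂P/∂n| = f ρ V_g
|∂P/∂n| = 1.42×10⁻⁴ × 0.963 × 40.0 = 5.48×10⁻³ Pa/m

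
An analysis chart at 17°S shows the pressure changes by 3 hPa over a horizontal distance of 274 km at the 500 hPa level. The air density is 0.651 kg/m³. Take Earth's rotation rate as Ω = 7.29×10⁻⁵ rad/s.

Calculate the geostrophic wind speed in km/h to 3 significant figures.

Coriolis parameter at 17°S:
f = 2Ω sin φ = 2 × 7.29×10⁻⁵ × sin 17° = 4.26×10⁻⁵ s⁻¹
Pressure gradient: |∂P/∂n| = 300 Pa / 274000 m = 1.09×10⁻³ Pa/m
Geostrophic balance (pressure-gradient force = Coriolis force):
V_g = (1/(fρ)) |∂P/∂n| = 1.09×10⁻³ / (4.26×10⁻⁵ × 0.651) = 39.5 m/s
Converting: 39.5 m/s × 3.6 = 142 km/h

142 km/h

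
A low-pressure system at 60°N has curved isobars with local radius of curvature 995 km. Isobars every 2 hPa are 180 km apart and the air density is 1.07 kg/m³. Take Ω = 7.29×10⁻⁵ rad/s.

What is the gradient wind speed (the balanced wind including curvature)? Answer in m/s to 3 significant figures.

7.75 m/s

Coriolis parameter at 60°N:
f = 2Ω sin φ = 2 × 7.29×10⁻⁵ × sin 60° = 1.26×10⁻⁴ s⁻¹
Pressure gradient: |∂P/∂n| = 200 Pa / 180000 m = 1.11×10⁻³ Pa/m
Geostrophic speed: V_g = |∂P/∂n|/(fρ) = 1.11×10⁻³/(1.26×10⁻⁴ × 1.07) = 8.22 m/s
Around a low, centrifugal force acts outward with Coriolis, so pressure-gradient force balances both:
(1/ρ)|∂P/∂n| = fV + V²/R  →  V² + fR·V − fR·V_g = 0
With fR = 1.26×10⁻⁴ × 995×10³ m = 126 m/s:
V = [−fR + √((fR)² + 4 fR V_g)]/2 = [−126 + √(126² + 4×126×8.22)]/2 = 7.75 m/s
Subgeostrophic (V < V_g = 8.22 m/s), as expected around a low.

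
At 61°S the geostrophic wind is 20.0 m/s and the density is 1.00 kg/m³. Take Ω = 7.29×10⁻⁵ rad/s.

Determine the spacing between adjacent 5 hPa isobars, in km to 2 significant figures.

200 km

Coriolis parameter at 61°S:
f = 2Ω sin φ = 2 × 7.29×10⁻⁵ × sin 61° = 1.28×10⁻⁴ s⁻¹
Geostrophic balance rearranged: |∂P/∂n| = f ρ V_g
|∂P/∂n| = 1.28×10⁻⁴ × 1.00 × 20.0 = 2.55×10⁻³ Pa/m
Isobar spacing: Δn = ΔP/|∂P/∂n| = 500 Pa / 2.55×10⁻³ Pa/m = 196048 m ≈ 200 km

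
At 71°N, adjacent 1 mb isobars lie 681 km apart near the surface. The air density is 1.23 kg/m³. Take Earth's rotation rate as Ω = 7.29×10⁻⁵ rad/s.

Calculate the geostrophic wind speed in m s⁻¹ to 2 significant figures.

Coriolis parameter at 71°N:
f = 2Ω sin φ = 2 × 7.29×10⁻⁵ × sin 71° = 1.38×10⁻⁴ s⁻¹
Pressure gradient: |∂P/∂n| = 100 Pa / 681000 m = 1.47×10⁻⁴ Pa/m
Geostrophic balance (pressure-gradient force = Coriolis force):
V_g = (1/(fρ)) |∂P/∂n| = 1.47×10⁻⁴ / (1.38×10⁻⁴ × 1.23) = 0.866 m/s

0.87 m s⁻¹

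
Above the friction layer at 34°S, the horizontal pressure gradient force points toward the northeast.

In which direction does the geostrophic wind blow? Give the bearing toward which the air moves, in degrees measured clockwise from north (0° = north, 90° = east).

The pressure-gradient force points toward the northeast (bearing 045°).
Geostrophic balance: in the Southern Hemisphere the Coriolis force deflects motion to the left, so the geostrophic wind blows 90° to the left of the pressure-gradient force (low pressure on the right).
Rotating 045° by 90° counterclockwise gives 315° — the wind blows toward the northwest.

315°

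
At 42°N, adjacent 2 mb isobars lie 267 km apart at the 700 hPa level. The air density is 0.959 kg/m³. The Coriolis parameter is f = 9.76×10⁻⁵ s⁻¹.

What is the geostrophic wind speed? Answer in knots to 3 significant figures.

15.6 knots

Pressure gradient: |∂P/∂n| = 200 Pa / 267000 m = 7.49×10⁻⁴ Pa/m
Geostrophic balance (pressure-gradient force = Coriolis force):
V_g = (1/(fρ)) |∂P/∂n| = 7.49×10⁻⁴ / (9.76×10⁻⁵ × 0.959) = 8.00 m/s
Converting: 8.00 m/s × 1.944 = 15.6 knots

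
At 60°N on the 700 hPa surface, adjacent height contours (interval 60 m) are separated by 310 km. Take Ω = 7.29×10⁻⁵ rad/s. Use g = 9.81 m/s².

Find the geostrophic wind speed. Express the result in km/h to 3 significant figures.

54.1 km/h

Coriolis parameter at 60°N:
f = 2Ω sin φ = 2 × 7.29×10⁻⁵ × sin 60° = 1.26×10⁻⁴ s⁻¹
Height gradient: |∂Z/∂n| = 60 m / 310000 m = 1.94×10⁻⁴
On a pressure surface, geostrophic balance gives V_g = (g/f)|∂Z/∂n|:
V_g = 9.81 × 1.94×10⁻⁴ / 1.26×10⁻⁴ = 15.0 m/s
Converting: 15.0 m/s × 3.6 = 54.1 km/h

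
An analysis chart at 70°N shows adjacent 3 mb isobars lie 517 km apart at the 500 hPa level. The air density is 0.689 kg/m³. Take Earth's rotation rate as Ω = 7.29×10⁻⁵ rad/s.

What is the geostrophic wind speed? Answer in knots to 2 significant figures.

12 knots

Coriolis parameter at 70°N:
f = 2Ω sin φ = 2 × 7.29×10⁻⁵ × sin 70° = 1.37×10⁻⁴ s⁻¹
Pressure gradient: |∂P/∂n| = 300 Pa / 517000 m = 5.80×10⁻⁴ Pa/m
Geostrophic balance (pressure-gradient force = Coriolis force):
V_g = (1/(fρ)) |∂P/∂n| = 5.80×10⁻⁴ / (1.37×10⁻⁴ × 0.689) = 6.15 m/s
Converting: 6.15 m/s × 1.944 = 12 knots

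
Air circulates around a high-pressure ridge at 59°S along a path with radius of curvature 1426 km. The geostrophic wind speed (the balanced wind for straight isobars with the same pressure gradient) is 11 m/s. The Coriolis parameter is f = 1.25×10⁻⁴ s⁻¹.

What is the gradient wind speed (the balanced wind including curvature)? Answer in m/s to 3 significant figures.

11.8 m/s

Around a high, pressure-gradient force acts outward with centrifugal, so Coriolis balances both:
fV = (1/ρ)|∂P/∂n| + V²/R  →  V² − fR·V + fR·V_g = 0
With fR = 1.25×10⁻⁴ × 1426×10³ m = 178 m/s:
V = [fR − √((fR)² − 4 fR V_g)]/2 = [178 − √(178² − 4×178×11)]/2 = 11.8 m/s
Supergeostrophic (V > V_g = 11 m/s), as expected around a high.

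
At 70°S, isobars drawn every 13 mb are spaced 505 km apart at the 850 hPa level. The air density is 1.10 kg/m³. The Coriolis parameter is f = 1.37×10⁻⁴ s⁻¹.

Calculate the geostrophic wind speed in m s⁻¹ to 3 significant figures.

Pressure gradient: |∂P/∂n| = 1300 Pa / 505000 m = 2.57×10⁻³ Pa/m
Geostrophic balance (pressure-gradient force = Coriolis force):
V_g = (1/(fρ)) |∂P/∂n| = 2.57×10⁻³ / (1.37×10⁻⁴ × 1.10) = 17.1 m/s

17.1 m s⁻¹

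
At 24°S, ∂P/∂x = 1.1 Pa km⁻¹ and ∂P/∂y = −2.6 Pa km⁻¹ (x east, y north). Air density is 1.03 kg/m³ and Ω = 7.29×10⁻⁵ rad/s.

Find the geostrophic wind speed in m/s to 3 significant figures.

Coriolis parameter at 24°S:
f = 2Ω sin φ = 2 × 7.29×10⁻⁵ × sin 24° = 5.93×10⁻⁵ s⁻¹
In the Southern Hemisphere f is negative: f = −5.93×10⁻⁵ s⁻¹.
Component geostrophic relations (x east, y north):
u_g = −(1/(fρ)) ∂P/∂y,  v_g = (1/(fρ)) ∂P/∂x
u_g = −(−2.6×10⁻³)/(−5.93×10⁻⁵ × 1.03) = −42.6 m/s;  v_g = (1.1×10⁻³)/(−5.93×10⁻⁵ × 1.03) = −18.0 m/s
|V_g| = √(u_g² + v_g²) = 46.2 m/s

46.2 m/s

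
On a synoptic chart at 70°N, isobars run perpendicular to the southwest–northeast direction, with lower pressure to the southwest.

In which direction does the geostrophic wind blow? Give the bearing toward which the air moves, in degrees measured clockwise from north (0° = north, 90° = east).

The pressure-gradient force points toward the southwest (bearing 225°).
Geostrophic balance: in the Northern Hemisphere the Coriolis force deflects motion to the right, so the geostrophic wind blows 90° to the right of the pressure-gradient force (low pressure on the left).
Rotating 225° by 90° clockwise gives 315° — the wind blows toward the northwest.

315°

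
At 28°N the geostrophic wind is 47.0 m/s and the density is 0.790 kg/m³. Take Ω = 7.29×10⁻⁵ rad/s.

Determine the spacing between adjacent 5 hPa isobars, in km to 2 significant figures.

200 km

Coriolis parameter at 28°N:
f = 2Ω sin φ = 2 × 7.29×10⁻⁵ × sin 28° = 6.84×10⁻⁵ s⁻¹
Geostrophic balance rearranged: |∂P/∂n| = f ρ V_g
|∂P/∂n| = 6.84×10⁻⁵ × 0.790 × 47.0 = 2.54×10⁻³ Pa/m
Isobar spacing: Δn = ΔP/|∂P/∂n| = 500 Pa / 2.54×10⁻³ Pa/m = 196733 m ≈ 200 km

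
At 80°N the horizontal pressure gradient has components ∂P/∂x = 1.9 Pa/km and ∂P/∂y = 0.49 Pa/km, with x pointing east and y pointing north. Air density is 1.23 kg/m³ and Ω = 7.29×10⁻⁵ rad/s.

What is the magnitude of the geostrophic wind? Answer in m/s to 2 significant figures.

Coriolis parameter at 80°N:
f = 2Ω sin φ = 2 × 7.29×10⁻⁵ × sin 80° = 1.44×10⁻⁴ s⁻¹
Component geostrophic relations (x east, y north):
u_g = −(1/(fρ)) ∂P/∂y,  v_g = (1/(fρ)) ∂P/∂x
u_g = −(0.49×10⁻³)/(1.44×10⁻⁴ × 1.23) = −2.77 m/s;  v_g = (1.9×10⁻³)/(1.44×10⁻⁴ × 1.23) = 10.8 m/s
|V_g| = √(u_g² + v_g²) = 11.1 m/s

11 m/s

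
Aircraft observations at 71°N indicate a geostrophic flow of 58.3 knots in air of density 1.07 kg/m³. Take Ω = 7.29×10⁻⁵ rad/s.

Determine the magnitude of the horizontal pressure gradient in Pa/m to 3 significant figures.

4.42×10⁻³ Pa/m

Coriolis parameter at 71°N:
f = 2Ω sin φ = 2 × 7.29×10⁻⁵ × sin 71° = 1.38×10⁻⁴ s⁻¹
Wind speed in SI: 58.3 knots = 30.0 m/s
Geostrophic balance rearranged: |∂P/∂n| = f ρ V_g
|∂P/∂n| = 1.38×10⁻⁴ × 1.07 × 30.0 = 4.42×10⁻³ Pa/m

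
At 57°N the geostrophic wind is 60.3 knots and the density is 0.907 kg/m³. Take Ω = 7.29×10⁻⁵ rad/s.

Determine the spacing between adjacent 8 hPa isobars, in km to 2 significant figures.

Coriolis parameter at 57°N:
f = 2Ω sin φ = 2 × 7.29×10⁻⁵ × sin 57° = 1.22×10⁻⁴ s⁻¹
Wind speed in SI: 60.3 knots = 31.0 m/s
Geostrophic balance rearranged: |∂P/∂n| = f ρ V_g
|∂P/∂n| = 1.22×10⁻⁴ × 0.907 × 31.0 = 3.44×10⁻³ Pa/m
Isobar spacing: Δn = ΔP/|∂P/∂n| = 800 Pa / 3.44×10⁻³ Pa/m = 232530 m ≈ 230 km

230 km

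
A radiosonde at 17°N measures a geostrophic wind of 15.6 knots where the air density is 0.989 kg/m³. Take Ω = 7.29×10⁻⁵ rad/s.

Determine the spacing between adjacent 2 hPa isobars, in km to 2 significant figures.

590 km

Coriolis parameter at 17°N:
f = 2Ω sin φ = 2 × 7.29×10⁻⁵ × sin 17° = 4.26×10⁻⁵ s⁻¹
Wind speed in SI: 15.6 knots = 8.03 m/s
Geostrophic balance rearranged: |∂P/∂n| = f ρ V_g
|∂P/∂n| = 4.26×10⁻⁵ × 0.989 × 8.03 = 3.38×10⁻⁴ Pa/m
Isobar spacing: Δn = ΔP/|∂P/∂n| = 200 Pa / 3.38×10⁻⁴ Pa/m = 591123 m ≈ 590 km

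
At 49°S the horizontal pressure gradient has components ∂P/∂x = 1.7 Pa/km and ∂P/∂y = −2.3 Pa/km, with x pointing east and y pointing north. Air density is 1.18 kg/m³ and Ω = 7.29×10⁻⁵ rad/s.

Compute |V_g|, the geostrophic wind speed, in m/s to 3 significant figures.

Coriolis parameter at 49°S:
f = 2Ω sin φ = 2 × 7.29×10⁻⁵ × sin 49° = 1.10×10⁻⁴ s⁻¹
In the Southern Hemisphere f is negative: f = −1.10×10⁻⁴ s⁻¹.
Component geostrophic relations (x east, y north):
u_g = −(1/(fρ)) ∂P/∂y,  v_g = (1/(fρ)) ∂P/∂x
u_g = −(−2.3×10⁻³)/(−1.10×10⁻⁴ × 1.18) = −17.7 m/s;  v_g = (1.7×10⁻³)/(−1.10×10⁻⁴ × 1.18) = −13.1 m/s
|V_g| = √(u_g² + v_g²) = 22.0 m/s

22.0 m/s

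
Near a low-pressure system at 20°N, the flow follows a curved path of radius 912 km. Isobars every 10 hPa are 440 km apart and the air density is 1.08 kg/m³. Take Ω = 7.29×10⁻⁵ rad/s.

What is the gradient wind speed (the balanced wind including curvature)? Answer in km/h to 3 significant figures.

Coriolis parameter at 20°N:
f = 2Ω sin φ = 2 × 7.29×10⁻⁵ × sin 20° = 4.99×10⁻⁵ s⁻¹
Pressure gradient: |∂P/∂n| = 1000 Pa / 440000 m = 2.27×10⁻³ Pa/m
Geostrophic speed: V_g = |∂P/∂n|/(fρ) = 2.27×10⁻³/(4.99×10⁻⁵ × 1.08) = 42.2 m/s
Around a low, centrifugal force acts outward with Coriolis, so pressure-gradient force balances both:
(1/ρ)|∂P/∂n| = fV + V²/R  →  V² + fR·V − fR·V_g = 0
With fR = 4.99×10⁻⁵ × 912×10³ m = 45.5 m/s:
V = [−fR + √((fR)² + 4 fR V_g)]/2 = [−45.5 + √(45.5² + 4×45.5×42.2)]/2 = 26.6 m/s
Subgeostrophic (V < V_g = 42.2 m/s), as expected around a low.
Converting: 26.6 m/s × 3.6 = 95.8 km/h

95.8 km/h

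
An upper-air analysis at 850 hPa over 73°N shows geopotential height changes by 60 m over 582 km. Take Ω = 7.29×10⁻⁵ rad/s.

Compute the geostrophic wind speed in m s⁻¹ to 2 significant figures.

7.3 m s⁻¹

Coriolis parameter at 73°N:
f = 2Ω sin φ = 2 × 7.29×10⁻⁵ × sin 73° = 1.39×10⁻⁴ s⁻¹
Height gradient: |∂Z/∂n| = 60 m / 582000 m = 1.03×10⁻⁴
On a pressure surface, geostrophic balance gives V_g = (g/f)|∂Z/∂n|:
V_g = 9.81 × 1.03×10⁻⁴ / 1.39×10⁻⁴ = 7.25 m/s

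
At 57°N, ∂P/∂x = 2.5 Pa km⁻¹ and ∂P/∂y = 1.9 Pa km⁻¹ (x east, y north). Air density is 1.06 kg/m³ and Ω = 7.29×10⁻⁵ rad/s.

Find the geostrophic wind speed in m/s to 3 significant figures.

24.2 m/s

Coriolis parameter at 57°N:
f = 2Ω sin φ = 2 × 7.29×10⁻⁵ × sin 57° = 1.22×10⁻⁴ s⁻¹
Component geostrophic relations (x east, y north):
u_g = −(1/(fρ)) ∂P/∂y,  v_g = (1/(fρ)) ∂P/∂x
u_g = −(1.9×10⁻³)/(1.22×10⁻⁴ × 1.06) = −14.7 m/s;  v_g = (2.5×10⁻³)/(1.22×10⁻⁴ × 1.06) = 19.3 m/s
|V_g| = √(u_g² + v_g²) = 24.2 m/s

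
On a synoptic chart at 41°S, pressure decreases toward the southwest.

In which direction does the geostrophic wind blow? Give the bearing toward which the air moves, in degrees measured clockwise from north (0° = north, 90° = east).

The pressure-gradient force points toward the southwest (bearing 225°).
Geostrophic balance: in the Southern Hemisphere the Coriolis force deflects motion to the left, so the geostrophic wind blows 90° to the left of the pressure-gradient force (low pressure on the right).
Rotating 225° by 90° counterclockwise gives 135° — the wind blows toward the southeast.

135°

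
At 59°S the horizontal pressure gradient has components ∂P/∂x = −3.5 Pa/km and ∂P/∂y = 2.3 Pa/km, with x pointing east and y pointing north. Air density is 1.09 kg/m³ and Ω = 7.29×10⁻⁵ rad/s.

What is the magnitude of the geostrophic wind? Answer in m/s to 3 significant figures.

Coriolis parameter at 59°S:
f = 2Ω sin φ = 2 × 7.29×10⁻⁵ × sin 59° = 1.25×10⁻⁴ s⁻¹
In the Southern Hemisphere f is negative: f = −1.25×10⁻⁴ s⁻¹.
Component geostrophic relations (x east, y north):
u_g = −(1/(fρ)) ∂P/∂y,  v_g = (1/(fρ)) ∂P/∂x
u_g = −(2.3×10⁻³)/(−1.25×10⁻⁴ × 1.09) = 16.9 m/s;  v_g = (−3.5×10⁻³)/(−1.25×10⁻⁴ × 1.09) = 25.7 m/s
|V_g| = √(u_g² + v_g²) = 30.7 m/s

30.7 m/s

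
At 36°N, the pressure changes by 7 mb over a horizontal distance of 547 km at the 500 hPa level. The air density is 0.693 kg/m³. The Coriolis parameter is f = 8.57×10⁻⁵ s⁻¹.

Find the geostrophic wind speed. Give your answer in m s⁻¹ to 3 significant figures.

21.5 m s⁻¹

Pressure gradient: |∂P/∂n| = 700 Pa / 547000 m = 1.28×10⁻³ Pa/m
Geostrophic balance (pressure-gradient force = Coriolis force):
V_g = (1/(fρ)) |∂P/∂n| = 1.28×10⁻³ / (8.57×10⁻⁵ × 0.693) = 21.5 m/s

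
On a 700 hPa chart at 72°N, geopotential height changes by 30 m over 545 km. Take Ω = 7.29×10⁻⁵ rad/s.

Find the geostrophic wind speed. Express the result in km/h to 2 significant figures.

Coriolis parameter at 72°N:
f = 2Ω sin φ = 2 × 7.29×10⁻⁵ × sin 72° = 1.39×10⁻⁴ s⁻¹
Height gradient: |∂Z/∂n| = 30 m / 545000 m = 5.50×10⁻⁵
On a pressure surface, geostrophic balance gives V_g = (g/f)|∂Z/∂n|:
V_g = 9.81 × 5.50×10⁻⁵ / 1.39×10⁻⁴ = 3.89 m/s
Converting: 3.89 m/s × 3.6 = 14 km/h

14 km/h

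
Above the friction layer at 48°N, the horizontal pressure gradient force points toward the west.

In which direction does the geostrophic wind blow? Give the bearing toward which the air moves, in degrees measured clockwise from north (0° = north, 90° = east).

000°

The pressure-gradient force points toward the west (bearing 270°).
Geostrophic balance: in the Northern Hemisphere the Coriolis force deflects motion to the right, so the geostrophic wind blows 90° to the right of the pressure-gradient force (low pressure on the left).
Rotating 270° by 90° clockwise gives 000° — the wind blows toward the north.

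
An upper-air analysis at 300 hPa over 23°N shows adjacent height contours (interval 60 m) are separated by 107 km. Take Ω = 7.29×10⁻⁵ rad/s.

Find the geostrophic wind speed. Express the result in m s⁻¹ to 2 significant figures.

97 m s⁻¹

Coriolis parameter at 23°N:
f = 2Ω sin φ = 2 × 7.29×10⁻⁵ × sin 23° = 5.70×10⁻⁵ s⁻¹
Height gradient: |∂Z/∂n| = 60 m / 107000 m = 5.61×10⁻⁴
On a pressure surface, geostrophic balance gives V_g = (g/f)|∂Z/∂n|:
V_g = 9.81 × 5.61×10⁻⁴ / 5.70×10⁻⁵ = 96.6 m/s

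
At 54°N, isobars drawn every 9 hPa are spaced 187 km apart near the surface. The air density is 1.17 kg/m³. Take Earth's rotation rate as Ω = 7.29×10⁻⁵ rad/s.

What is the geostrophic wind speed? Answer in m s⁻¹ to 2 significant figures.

35 m s⁻¹

Coriolis parameter at 54°N:
f = 2Ω sin φ = 2 × 7.29×10⁻⁵ × sin 54° = 1.18×10⁻⁴ s⁻¹
Pressure gradient: |∂P/∂n| = 900 Pa / 187000 m = 4.81×10⁻³ Pa/m
Geostrophic balance (pressure-gradient force = Coriolis force):
V_g = (1/(fρ)) |∂P/∂n| = 4.81×10⁻³ / (1.18×10⁻⁴ × 1.17) = 34.9 m/s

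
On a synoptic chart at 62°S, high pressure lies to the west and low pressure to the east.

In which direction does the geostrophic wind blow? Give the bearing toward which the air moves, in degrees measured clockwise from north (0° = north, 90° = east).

The pressure-gradient force points toward the east (bearing 090°).
Geostrophic balance: in the Southern Hemisphere the Coriolis force deflects motion to the left, so the geostrophic wind blows 90° to the left of the pressure-gradient force (low pressure on the right).
Rotating 090° by 90° counterclockwise gives 000° — the wind blows toward the north.

000°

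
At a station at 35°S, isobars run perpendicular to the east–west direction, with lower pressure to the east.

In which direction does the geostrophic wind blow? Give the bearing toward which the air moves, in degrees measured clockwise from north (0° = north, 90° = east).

000°

The pressure-gradient force points toward the east (bearing 090°).
Geostrophic balance: in the Southern Hemisphere the Coriolis force deflects motion to the left, so the geostrophic wind blows 90° to the left of the pressure-gradient force (low pressure on the right).
Rotating 090° by 90° counterclockwise gives 000° — the wind blows toward the north.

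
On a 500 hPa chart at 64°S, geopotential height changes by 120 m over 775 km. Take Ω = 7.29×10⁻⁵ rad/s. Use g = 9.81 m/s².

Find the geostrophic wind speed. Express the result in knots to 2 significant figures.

Coriolis parameter at 64°S:
f = 2Ω sin φ = 2 × 7.29×10⁻⁵ × sin 64° = 1.31×10⁻⁴ s⁻¹
Height gradient: |∂Z/∂n| = 120 m / 775000 m = 1.55×10⁻⁴
On a pressure surface, geostrophic balance gives V_g = (g/f)|∂Z/∂n|:
V_g = 9.81 × 1.55×10⁻⁴ / 1.31×10⁻⁴ = 11.6 m/s
Converting: 11.6 m/s × 1.944 = 23 knots

23 knots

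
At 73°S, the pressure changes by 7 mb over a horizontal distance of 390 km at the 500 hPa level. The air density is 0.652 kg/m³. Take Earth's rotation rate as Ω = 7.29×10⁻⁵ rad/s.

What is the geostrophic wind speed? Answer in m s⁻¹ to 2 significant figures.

Coriolis parameter at 73°S:
f = 2Ω sin φ = 2 × 7.29×10⁻⁵ × sin 73° = 1.39×10⁻⁴ s⁻¹
Pressure gradient: |∂P/∂n| = 700 Pa / 390000 m = 1.79×10⁻³ Pa/m
Geostrophic balance (pressure-gradient force = Coriolis force):
V_g = (1/(fρ)) |∂P/∂n| = 1.79×10⁻³ / (1.39×10⁻⁴ × 0.652) = 19.7 m/s

20 m s⁻¹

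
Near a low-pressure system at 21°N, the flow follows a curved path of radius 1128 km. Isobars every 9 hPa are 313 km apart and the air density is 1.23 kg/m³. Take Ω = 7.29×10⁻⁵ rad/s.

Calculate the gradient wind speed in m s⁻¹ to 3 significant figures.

Coriolis parameter at 21°N:
f = 2Ω sin φ = 2 × 7.29×10⁻⁵ × sin 21° = 5.23×10⁻⁵ s⁻¹
Pressure gradient: |∂P/∂n| = 900 Pa / 313000 m = 2.88×10⁻³ Pa/m
Geostrophic speed: V_g = |∂P/∂n|/(fρ) = 2.88×10⁻³/(5.23×10⁻⁵ × 1.23) = 44.7 m/s
Around a low, centrifugal force acts outward with Coriolis, so pressure-gradient force balances both:
(1/ρ)|∂P/∂n| = fV + V²/R  →  V² + fR·V − fR·V_g = 0
With fR = 5.23×10⁻⁵ × 1128×10³ m = 58.9 m/s:
V = [−fR + √((fR)² + 4 fR V_g)]/2 = [−58.9 + √(58.9² + 4×58.9×44.7)]/2 = 29.7 m/s
Subgeostrophic (V < V_g = 44.7 m/s), as expected around a low.

29.7 m s⁻¹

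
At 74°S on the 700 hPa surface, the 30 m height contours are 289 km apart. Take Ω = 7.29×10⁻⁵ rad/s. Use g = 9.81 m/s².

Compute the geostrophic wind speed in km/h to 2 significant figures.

Coriolis parameter at 74°S:
f = 2Ω sin φ = 2 × 7.29×10⁻⁵ × sin 74° = 1.40×10⁻⁴ s⁻¹
Height gradient: |∂Z/∂n| = 30 m / 289000 m = 1.04×10⁻⁴
On a pressure surface, geostrophic balance gives V_g = (g/f)|∂Z/∂n|:
V_g = 9.81 × 1.04×10⁻⁴ / 1.40×10⁻⁴ = 7.27 m/s
Converting: 7.27 m/s × 3.6 = 26 km/h

26 km/h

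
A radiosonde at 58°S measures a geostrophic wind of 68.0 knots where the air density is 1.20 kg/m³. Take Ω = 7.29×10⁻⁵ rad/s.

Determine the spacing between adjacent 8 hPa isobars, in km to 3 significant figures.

Coriolis parameter at 58°S:
f = 2Ω sin φ = 2 × 7.29×10⁻⁵ × sin 58° = 1.24×10⁻⁴ s⁻¹
Wind speed in SI: 68.0 knots = 35.0 m/s
Geostrophic balance rearranged: |∂P/∂n| = f ρ V_g
|∂P/∂n| = 1.24×10⁻⁴ × 1.20 × 35.0 = 5.19×10⁻³ Pa/m
Isobar spacing: Δn = ΔP/|∂P/∂n| = 800 Pa / 5.19×10⁻³ Pa/m = 154129 m ≈ 154 km

154 km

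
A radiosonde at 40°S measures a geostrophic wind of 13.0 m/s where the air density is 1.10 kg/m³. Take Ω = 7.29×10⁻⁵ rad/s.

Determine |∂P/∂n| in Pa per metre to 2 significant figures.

Coriolis parameter at 40°S:
f = 2Ω sin φ = 2 × 7.29×10⁻⁵ × sin 40° = 9.37×10⁻⁵ s⁻¹
Geostrophic balance rearranged: |∂P/∂n| = f ρ V_g
|∂P/∂n| = 9.37×10⁻⁵ × 1.10 × 13.0 = 1.34×10⁻³ Pa/m

1.3×10⁻³ Pa/m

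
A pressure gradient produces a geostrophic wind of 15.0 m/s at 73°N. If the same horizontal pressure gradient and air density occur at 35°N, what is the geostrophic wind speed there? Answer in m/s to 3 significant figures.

With the same pressure gradient and density, V_g ∝ 1/f ∝ 1/sin φ.
V₂ = V₁ · sin φ₁ / sin φ₂ = 15.0 × sin 73° / sin 35°
V₂ = 15.0 × 0.9563/0.5736 = 25.0 m/s

25.0 m/s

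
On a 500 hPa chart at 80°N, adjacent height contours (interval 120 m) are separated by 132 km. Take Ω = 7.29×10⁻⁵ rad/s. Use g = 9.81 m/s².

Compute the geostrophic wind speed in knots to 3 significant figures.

Coriolis parameter at 80°N:
f = 2Ω sin φ = 2 × 7.29×10⁻⁵ × sin 80° = 1.44×10⁻⁴ s⁻¹
Height gradient: |∂Z/∂n| = 120 m / 132000 m = 9.09×10⁻⁴
On a pressure surface, geostrophic balance gives V_g = (g/f)|∂Z/∂n|:
V_g = 9.81 × 9.09×10⁻⁴ / 1.44×10⁻⁴ = 62.1 m/s
Converting: 62.1 m/s × 1.944 = 121 knots

121 knots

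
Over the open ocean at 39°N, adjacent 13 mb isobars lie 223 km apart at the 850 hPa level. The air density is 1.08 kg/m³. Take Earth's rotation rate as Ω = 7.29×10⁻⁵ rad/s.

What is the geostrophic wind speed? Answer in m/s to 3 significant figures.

Coriolis parameter at 39°N:
f = 2Ω sin φ = 2 × 7.29×10⁻⁵ × sin 39° = 9.18×10⁻⁵ s⁻¹
Pressure gradient: |∂P/∂n| = 1300 Pa / 223000 m = 5.83×10⁻³ Pa/m
Geostrophic balance (pressure-gradient force = Coriolis force):
V_g = (1/(fρ)) |∂P/∂n| = 5.83×10⁻³ / (9.18×10⁻⁵ × 1.08) = 58.8 m/s

58.8 m/s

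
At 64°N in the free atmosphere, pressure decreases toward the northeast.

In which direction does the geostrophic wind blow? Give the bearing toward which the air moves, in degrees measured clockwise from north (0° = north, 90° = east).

The pressure-gradient force points toward the northeast (bearing 045°).
Geostrophic balance: in the Northern Hemisphere the Coriolis force deflects motion to the right, so the geostrophic wind blows 90° to the right of the pressure-gradient force (low pressure on the left).
Rotating 045° by 90° clockwise gives 135° — the wind blows toward the southeast.

135°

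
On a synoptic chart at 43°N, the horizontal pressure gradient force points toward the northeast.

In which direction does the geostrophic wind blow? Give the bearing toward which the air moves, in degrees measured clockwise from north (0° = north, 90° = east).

135°

The pressure-gradient force points toward the northeast (bearing 045°).
Geostrophic balance: in the Northern Hemisphere the Coriolis force deflects motion to the right, so the geostrophic wind blows 90° to the right of the pressure-gradient force (low pressure on the left).
Rotating 045° by 90° clockwise gives 135° — the wind blows toward the southeast.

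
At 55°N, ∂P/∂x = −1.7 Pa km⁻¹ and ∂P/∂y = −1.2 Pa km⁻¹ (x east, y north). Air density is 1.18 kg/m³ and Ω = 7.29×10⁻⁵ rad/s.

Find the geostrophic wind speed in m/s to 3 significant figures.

Coriolis parameter at 55°N:
f = 2Ω sin φ = 2 × 7.29×10⁻⁵ × sin 55° = 1.19×10⁻⁴ s⁻¹
Component geostrophic relations (x east, y north):
u_g = −(1/(fρ)) ∂P/∂y,  v_g = (1/(fρ)) ∂P/∂x
u_g = −(−1.2×10⁻³)/(1.19×10⁻⁴ × 1.18) = 8.51 m/s;  v_g = (−1.7×10⁻³)/(1.19×10⁻⁴ × 1.18) = −12.1 m/s
|V_g| = √(u_g² + v_g²) = 14.8 m/s

14.8 m/s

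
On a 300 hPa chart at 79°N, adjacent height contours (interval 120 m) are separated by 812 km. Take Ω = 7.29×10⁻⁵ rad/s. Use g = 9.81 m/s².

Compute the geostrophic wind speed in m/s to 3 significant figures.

Coriolis parameter at 79°N:
f = 2Ω sin φ = 2 × 7.29×10⁻⁵ × sin 79° = 1.43×10⁻⁴ s⁻¹
Height gradient: |∂Z/∂n| = 120 m / 812000 m = 1.48×10⁻⁴
On a pressure surface, geostrophic balance gives V_g = (g/f)|∂Z/∂n|:
V_g = 9.81 × 1.48×10⁻⁴ / 1.43×10⁻⁴ = 10.1 m/s

10.1 m/s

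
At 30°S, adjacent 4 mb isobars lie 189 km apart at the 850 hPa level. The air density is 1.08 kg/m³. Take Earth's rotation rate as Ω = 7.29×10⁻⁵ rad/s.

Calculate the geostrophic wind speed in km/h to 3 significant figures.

96.8 km/h

Coriolis parameter at 30°S:
f = 2Ω sin φ = 2 × 7.29×10⁻⁵ × sin 30° = 7.29×10⁻⁵ s⁻¹
Pressure gradient: |∂P/∂n| = 400 Pa / 189000 m = 2.12×10⁻³ Pa/m
Geostrophic balance (pressure-gradient force = Coriolis force):
V_g = (1/(fρ)) |∂P/∂n| = 2.12×10⁻³ / (7.29×10⁻⁵ × 1.08) = 26.9 m/s
Converting: 26.9 m/s × 3.6 = 96.8 km/h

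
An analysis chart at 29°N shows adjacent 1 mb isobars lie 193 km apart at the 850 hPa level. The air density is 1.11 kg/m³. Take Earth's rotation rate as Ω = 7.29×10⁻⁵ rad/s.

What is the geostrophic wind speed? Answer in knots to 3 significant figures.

Coriolis parameter at 29°N:
f = 2Ω sin φ = 2 × 7.29×10⁻⁵ × sin 29° = 7.07×10⁻⁵ s⁻¹
Pressure gradient: |∂P/∂n| = 100 Pa / 193000 m = 5.18×10⁻⁴ Pa/m
Geostrophic balance (pressure-gradient force = Coriolis force):
V_g = (1/(fρ)) |∂P/∂n| = 5.18×10⁻⁴ / (7.07×10⁻⁵ × 1.11) = 6.60 m/s
Converting: 6.60 m/s × 1.944 = 12.8 knots

12.8 knots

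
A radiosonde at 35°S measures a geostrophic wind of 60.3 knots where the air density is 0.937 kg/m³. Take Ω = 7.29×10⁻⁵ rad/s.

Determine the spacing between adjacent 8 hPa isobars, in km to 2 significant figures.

330 km

Coriolis parameter at 35°S:
f = 2Ω sin φ = 2 × 7.29×10⁻⁵ × sin 35° = 8.36×10⁻⁵ s⁻¹
Wind speed in SI: 60.3 knots = 31.0 m/s
Geostrophic balance rearranged: |∂P/∂n| = f ρ V_g
|∂P/∂n| = 8.36×10⁻⁵ × 0.937 × 31.0 = 2.43×10⁻³ Pa/m
Isobar spacing: Δn = ΔP/|∂P/∂n| = 800 Pa / 2.43×10⁻³ Pa/m = 329114 m ≈ 330 km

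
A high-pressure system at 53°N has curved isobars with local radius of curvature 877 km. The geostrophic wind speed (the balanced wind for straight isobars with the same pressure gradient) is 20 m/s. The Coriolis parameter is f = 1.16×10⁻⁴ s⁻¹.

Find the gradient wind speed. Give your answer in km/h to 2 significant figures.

Around a high, pressure-gradient force acts outward with centrifugal, so Coriolis balances both:
fV = (1/ρ)|∂P/∂n| + V²/R  →  V² − fR·V + fR·V_g = 0
With fR = 1.16×10⁻⁴ × 877×10³ m = 102 m/s:
V = [fR − √((fR)² − 4 fR V_g)]/2 = [102 − √(102² − 4×102×20)]/2 = 27.4 m/s
Supergeostrophic (V > V_g = 20 m/s), as expected around a high.
Converting: 27.4 m/s × 3.6 = 98 km/h

98 km/h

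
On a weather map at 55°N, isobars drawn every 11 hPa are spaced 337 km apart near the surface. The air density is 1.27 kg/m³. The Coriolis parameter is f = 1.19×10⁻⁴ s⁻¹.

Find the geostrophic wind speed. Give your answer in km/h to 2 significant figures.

78 km/h

Pressure gradient: |∂P/∂n| = 1100 Pa / 337000 m = 3.26×10⁻³ Pa/m
Geostrophic balance (pressure-gradient force = Coriolis force):
V_g = (1/(fρ)) |∂P/∂n| = 3.26×10⁻³ / (1.19×10⁻⁴ × 1.27) = 21.6 m/s
Converting: 21.6 m/s × 3.6 = 78 km/h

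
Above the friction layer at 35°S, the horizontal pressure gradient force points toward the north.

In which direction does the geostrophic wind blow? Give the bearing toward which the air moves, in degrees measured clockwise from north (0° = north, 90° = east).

270°

The pressure-gradient force points toward the north (bearing 000°).
Geostrophic balance: in the Southern Hemisphere the Coriolis force deflects motion to the left, so the geostrophic wind blows 90° to the left of the pressure-gradient force (low pressure on the right).
Rotating 000° by 90° counterclockwise gives 270° — the wind blows toward the west.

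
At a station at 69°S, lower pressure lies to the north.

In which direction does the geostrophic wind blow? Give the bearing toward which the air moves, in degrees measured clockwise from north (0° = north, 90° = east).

270°

The pressure-gradient force points toward the north (bearing 000°).
Geostrophic balance: in the Southern Hemisphere the Coriolis force deflects motion to the left, so the geostrophic wind blows 90° to the left of the pressure-gradient force (low pressure on the right).
Rotating 000° by 90° counterclockwise gives 270° — the wind blows toward the west.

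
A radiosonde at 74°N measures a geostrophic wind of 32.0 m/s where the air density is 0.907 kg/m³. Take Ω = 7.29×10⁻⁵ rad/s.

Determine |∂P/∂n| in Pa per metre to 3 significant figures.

4.07×10⁻³ Pa/m

Coriolis parameter at 74°N:
f = 2Ω sin φ = 2 × 7.29×10⁻⁵ × sin 74° = 1.40×10⁻⁴ s⁻¹
Geostrophic balance rearranged: |∂P/∂n| = f ρ V_g
|∂P/∂n| = 1.40×10⁻⁴ × 0.907 × 32.0 = 4.07×10⁻³ Pa/m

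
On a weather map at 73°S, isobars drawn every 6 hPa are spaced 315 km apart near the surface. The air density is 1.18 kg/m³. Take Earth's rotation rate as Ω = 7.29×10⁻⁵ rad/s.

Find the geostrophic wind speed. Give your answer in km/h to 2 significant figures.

42 km/h

Coriolis parameter at 73°S:
f = 2Ω sin φ = 2 × 7.29×10⁻⁵ × sin 73° = 1.39×10⁻⁴ s⁻¹
Pressure gradient: |∂P/∂n| = 600 Pa / 315000 m = 1.90×10⁻³ Pa/m
Geostrophic balance (pressure-gradient force = Coriolis force):
V_g = (1/(fρ)) |∂P/∂n| = 1.90×10⁻³ / (1.39×10⁻⁴ × 1.18) = 11.6 m/s
Converting: 11.6 m/s × 3.6 = 42 km/h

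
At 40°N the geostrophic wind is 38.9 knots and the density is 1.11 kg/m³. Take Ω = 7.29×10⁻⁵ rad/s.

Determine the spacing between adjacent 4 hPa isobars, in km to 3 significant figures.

Coriolis parameter at 40°N:
f = 2Ω sin φ = 2 × 7.29×10⁻⁵ × sin 40° = 9.37×10⁻⁵ s⁻¹
Wind speed in SI: 38.9 knots = 20.0 m/s
Geostrophic balance rearranged: |∂P/∂n| = f ρ V_g
|∂P/∂n| = 9.37×10⁻⁵ × 1.11 × 20.0 = 2.08×10⁻³ Pa/m
Isobar spacing: Δn = ΔP/|∂P/∂n| = 400 Pa / 2.08×10⁻³ Pa/m = 192143 m ≈ 192 km

192 km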